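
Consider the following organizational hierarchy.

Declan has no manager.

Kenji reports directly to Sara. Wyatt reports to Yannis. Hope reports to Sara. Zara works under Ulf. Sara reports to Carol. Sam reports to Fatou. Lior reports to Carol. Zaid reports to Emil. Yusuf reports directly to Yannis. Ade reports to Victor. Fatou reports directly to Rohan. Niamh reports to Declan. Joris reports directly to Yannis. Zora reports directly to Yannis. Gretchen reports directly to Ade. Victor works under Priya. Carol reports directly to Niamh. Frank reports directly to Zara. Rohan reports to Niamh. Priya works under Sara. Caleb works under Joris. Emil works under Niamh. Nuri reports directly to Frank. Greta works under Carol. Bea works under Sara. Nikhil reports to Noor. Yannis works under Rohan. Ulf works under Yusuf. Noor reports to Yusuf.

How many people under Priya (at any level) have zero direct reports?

1

The only person in Priya's organization with no one reporting to them is Gretchen. That is 1.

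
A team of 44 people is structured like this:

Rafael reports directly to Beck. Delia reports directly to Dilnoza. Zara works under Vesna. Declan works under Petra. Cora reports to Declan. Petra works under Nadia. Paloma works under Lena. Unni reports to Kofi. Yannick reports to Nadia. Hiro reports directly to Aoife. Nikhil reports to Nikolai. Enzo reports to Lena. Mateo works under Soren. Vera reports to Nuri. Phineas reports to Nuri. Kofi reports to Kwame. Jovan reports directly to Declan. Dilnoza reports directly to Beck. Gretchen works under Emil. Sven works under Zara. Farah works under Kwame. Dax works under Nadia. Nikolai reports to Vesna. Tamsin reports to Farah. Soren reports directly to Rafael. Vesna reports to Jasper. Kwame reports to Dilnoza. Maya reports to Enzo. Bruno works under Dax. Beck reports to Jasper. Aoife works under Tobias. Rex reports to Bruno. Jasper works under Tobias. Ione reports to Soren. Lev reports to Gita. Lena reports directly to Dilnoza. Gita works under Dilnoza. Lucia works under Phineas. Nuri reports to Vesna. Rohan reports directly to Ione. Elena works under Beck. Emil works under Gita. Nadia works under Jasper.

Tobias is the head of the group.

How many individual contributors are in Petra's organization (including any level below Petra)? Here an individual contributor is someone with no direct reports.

2

The people in Petra's organization with no one reporting to them are Cora, Jovan. That is 2.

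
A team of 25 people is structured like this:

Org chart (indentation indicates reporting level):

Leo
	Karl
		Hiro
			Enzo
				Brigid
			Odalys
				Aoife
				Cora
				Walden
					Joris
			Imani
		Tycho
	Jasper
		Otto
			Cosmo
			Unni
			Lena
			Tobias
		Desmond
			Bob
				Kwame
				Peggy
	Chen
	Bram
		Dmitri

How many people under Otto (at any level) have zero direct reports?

4

The people in Otto's organization with no one reporting to them are Tobias, Lena, Unni, Cosmo. That is 4.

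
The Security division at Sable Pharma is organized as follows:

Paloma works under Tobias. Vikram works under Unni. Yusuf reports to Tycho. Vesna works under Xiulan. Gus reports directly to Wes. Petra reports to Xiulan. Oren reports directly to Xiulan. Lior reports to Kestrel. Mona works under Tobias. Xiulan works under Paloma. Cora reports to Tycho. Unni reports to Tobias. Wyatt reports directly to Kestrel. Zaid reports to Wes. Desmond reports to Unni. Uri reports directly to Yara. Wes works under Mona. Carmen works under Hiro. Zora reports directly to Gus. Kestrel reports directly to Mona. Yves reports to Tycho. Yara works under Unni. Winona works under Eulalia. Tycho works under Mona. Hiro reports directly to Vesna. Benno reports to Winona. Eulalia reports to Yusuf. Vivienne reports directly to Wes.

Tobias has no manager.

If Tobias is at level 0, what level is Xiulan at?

2

Chain from Xiulan up to Tobias: Xiulan → Paloma → Tobias. That is 2 steps up, so Xiulan is 2 levels below Tobias.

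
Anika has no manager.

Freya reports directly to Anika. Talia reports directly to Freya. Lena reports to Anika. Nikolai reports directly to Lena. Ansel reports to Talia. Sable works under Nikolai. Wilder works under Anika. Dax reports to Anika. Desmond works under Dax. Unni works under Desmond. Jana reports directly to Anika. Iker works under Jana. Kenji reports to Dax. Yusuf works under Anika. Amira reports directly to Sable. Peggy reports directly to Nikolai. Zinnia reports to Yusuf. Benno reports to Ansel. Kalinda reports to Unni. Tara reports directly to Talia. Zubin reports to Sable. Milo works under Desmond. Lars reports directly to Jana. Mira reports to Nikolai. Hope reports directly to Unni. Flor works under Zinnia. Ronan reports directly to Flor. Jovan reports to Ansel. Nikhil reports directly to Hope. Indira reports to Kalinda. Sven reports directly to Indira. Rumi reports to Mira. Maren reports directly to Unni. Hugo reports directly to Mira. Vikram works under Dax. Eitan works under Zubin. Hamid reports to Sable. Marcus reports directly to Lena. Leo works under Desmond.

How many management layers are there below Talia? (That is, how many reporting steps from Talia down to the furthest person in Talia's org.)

2

The longest chain under Talia runs Talia → Ansel → Jovan, which is 2 levels below Talia.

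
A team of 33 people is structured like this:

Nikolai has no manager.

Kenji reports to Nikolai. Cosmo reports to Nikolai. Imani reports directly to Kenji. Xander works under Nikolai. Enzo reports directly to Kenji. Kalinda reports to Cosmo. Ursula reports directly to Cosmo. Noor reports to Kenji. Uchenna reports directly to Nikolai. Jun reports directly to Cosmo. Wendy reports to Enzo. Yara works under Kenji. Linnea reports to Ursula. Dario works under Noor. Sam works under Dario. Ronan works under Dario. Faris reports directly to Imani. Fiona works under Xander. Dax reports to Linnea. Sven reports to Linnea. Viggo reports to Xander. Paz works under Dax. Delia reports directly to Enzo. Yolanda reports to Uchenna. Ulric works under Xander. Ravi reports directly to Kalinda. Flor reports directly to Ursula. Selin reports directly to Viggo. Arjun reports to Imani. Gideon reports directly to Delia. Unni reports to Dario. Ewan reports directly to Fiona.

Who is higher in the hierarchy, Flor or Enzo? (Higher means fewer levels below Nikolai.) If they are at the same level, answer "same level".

Enzo

Flor is 3 levels below Nikolai; Enzo is 2. Enzo is higher.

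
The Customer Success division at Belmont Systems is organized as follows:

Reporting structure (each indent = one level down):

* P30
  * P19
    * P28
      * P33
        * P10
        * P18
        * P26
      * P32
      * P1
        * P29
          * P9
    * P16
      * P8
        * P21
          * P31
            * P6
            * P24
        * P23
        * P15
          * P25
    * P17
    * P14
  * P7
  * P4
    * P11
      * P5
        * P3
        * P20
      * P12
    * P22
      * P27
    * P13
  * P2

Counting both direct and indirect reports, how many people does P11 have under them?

P11 directly manages P5, P12. Under P5: P20, P3 (2). P12 has no reports. So P11's organization is 2 direct reports plus everyone under them: 3 + 1 = 4.

4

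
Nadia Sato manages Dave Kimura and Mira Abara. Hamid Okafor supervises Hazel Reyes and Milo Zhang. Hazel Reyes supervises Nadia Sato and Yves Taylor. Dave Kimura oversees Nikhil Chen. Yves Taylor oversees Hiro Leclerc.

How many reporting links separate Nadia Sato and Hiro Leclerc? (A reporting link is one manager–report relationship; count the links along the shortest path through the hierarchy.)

3

Nadia Sato is 1 level below Hazel Reyes, and Hiro Leclerc is 2 levels below Hazel Reyes (their lowest common manager). The shortest path runs up from Nadia Sato to Hazel Reyes and back down to Hiro Leclerc: 1 + 2 = 3 links.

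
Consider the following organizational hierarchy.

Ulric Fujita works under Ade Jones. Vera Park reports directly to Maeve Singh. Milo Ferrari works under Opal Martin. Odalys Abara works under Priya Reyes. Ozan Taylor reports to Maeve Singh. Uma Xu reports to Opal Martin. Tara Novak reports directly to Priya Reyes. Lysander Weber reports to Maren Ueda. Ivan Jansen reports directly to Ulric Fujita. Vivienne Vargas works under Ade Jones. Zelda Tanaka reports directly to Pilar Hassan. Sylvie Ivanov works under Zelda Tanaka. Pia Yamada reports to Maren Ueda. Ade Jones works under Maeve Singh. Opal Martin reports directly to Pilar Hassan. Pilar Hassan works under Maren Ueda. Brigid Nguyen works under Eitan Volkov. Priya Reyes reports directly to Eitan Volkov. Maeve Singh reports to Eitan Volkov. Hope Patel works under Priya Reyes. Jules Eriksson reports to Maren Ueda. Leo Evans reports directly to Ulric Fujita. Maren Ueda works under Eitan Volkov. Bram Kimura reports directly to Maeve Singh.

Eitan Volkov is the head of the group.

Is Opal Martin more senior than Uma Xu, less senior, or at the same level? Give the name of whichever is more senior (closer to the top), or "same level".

Opal Martin

Opal Martin is 3 levels below Eitan Volkov; Uma Xu is 4. Opal Martin is higher.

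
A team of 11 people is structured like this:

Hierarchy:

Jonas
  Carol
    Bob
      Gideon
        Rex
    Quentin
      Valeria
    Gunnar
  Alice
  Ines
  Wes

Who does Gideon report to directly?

Gideon reports directly to Bob.

Bob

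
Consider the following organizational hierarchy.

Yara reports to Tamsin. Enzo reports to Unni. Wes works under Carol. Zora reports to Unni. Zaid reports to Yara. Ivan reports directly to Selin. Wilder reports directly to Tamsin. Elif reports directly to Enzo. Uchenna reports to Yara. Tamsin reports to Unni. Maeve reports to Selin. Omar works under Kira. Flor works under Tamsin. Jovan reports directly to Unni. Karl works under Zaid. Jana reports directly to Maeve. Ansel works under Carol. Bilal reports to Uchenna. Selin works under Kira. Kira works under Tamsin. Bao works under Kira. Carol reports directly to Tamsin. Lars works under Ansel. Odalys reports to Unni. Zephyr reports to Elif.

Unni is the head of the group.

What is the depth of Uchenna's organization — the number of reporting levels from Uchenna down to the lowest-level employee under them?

The longest chain under Uchenna runs Uchenna → Bilal, which is 1 level below Uchenna.

1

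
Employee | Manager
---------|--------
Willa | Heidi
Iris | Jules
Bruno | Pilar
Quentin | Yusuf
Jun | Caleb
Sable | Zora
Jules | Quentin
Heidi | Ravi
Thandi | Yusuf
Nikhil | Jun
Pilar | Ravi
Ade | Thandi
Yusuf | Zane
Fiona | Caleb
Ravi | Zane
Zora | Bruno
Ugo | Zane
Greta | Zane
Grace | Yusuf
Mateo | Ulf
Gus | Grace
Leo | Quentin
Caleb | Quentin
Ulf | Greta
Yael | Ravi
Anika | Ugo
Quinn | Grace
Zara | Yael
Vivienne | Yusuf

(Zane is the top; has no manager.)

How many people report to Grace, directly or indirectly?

Grace directly manages Gus, Quinn. Gus has no reports. Quinn has no reports. So Grace's organization is 2 direct reports plus everyone under them: 1 + 1 = 2.

2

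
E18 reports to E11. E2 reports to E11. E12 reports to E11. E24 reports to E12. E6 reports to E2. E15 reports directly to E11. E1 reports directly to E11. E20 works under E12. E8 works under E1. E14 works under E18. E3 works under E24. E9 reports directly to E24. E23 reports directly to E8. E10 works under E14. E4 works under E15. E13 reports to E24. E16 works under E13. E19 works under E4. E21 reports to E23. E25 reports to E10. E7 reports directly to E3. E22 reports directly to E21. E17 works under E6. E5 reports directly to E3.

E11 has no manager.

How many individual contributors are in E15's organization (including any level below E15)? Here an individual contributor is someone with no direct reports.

The only person in E15's organization with no one reporting to them is E19. That is 1.

1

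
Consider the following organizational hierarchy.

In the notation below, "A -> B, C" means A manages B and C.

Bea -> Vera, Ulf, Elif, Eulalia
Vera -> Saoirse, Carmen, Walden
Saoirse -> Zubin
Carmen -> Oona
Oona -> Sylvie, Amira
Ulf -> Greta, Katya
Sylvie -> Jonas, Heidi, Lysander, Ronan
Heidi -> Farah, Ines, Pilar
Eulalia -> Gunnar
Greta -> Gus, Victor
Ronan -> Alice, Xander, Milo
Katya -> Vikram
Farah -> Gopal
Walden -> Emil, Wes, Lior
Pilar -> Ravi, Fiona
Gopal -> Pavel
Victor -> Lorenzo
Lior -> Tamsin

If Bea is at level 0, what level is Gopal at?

7

Chain from Gopal up to Bea: Gopal → Farah → Heidi → Sylvie → Oona → Carmen → Vera → Bea. That is 7 steps up, so Gopal is 7 levels below Bea.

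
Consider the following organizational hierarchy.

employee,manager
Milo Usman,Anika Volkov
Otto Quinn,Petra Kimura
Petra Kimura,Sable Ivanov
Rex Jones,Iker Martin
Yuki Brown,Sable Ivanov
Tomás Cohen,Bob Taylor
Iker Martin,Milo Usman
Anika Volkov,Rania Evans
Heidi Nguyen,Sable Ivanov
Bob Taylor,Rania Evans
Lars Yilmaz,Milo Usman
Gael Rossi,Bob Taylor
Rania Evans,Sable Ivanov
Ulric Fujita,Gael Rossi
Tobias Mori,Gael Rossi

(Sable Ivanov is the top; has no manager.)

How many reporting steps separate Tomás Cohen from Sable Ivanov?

Chain from Tomás Cohen up to Sable Ivanov: Tomás Cohen → Bob Taylor → Rania Evans → Sable Ivanov. That is 3 steps up, so Tomás Cohen is 3 levels below Sable Ivanov.

3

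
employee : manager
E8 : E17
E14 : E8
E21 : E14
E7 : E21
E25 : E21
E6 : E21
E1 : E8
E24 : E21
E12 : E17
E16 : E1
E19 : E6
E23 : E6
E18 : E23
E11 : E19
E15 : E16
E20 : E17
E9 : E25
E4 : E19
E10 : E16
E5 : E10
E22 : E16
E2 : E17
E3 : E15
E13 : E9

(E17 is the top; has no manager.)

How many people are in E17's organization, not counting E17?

24

E17 directly manages E8, E12, E20, E2. Under E8: E1, E16, E22, E10, E5, E15, E3, E14, E21, E24, E6, E23, E18, E19, E4, E11, E25, E9, E13, E7 (20). E12 has no reports. E20 has no reports. E2 has no reports. So E17's organization is 4 direct reports plus everyone under them: 21 + 1 + 1 + 1 = 24.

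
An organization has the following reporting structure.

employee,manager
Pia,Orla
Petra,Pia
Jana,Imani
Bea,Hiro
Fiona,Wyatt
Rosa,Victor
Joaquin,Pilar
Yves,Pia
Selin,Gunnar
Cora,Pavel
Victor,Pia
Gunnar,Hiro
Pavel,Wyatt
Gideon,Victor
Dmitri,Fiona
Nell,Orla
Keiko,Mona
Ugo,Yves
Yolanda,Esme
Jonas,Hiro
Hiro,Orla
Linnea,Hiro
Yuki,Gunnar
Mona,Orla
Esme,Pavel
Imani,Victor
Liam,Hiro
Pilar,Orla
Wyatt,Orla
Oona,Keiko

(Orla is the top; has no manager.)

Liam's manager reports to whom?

Liam reports to Hiro, and Hiro reports to Orla. So Liam's skip-level manager is Orla.

Orla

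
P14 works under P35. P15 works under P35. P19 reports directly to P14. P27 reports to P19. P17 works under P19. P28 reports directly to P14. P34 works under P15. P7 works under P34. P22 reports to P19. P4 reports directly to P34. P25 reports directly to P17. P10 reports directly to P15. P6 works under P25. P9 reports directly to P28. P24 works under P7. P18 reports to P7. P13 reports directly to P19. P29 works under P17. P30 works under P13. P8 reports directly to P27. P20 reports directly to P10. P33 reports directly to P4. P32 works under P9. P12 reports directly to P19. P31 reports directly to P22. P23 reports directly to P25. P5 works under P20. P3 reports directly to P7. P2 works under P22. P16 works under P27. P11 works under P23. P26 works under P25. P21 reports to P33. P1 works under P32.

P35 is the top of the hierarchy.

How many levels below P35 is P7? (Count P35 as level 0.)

Chain from P7 up to P35: P7 → P34 → P15 → P35. That is 3 steps up, so P7 is 3 levels below P35.

3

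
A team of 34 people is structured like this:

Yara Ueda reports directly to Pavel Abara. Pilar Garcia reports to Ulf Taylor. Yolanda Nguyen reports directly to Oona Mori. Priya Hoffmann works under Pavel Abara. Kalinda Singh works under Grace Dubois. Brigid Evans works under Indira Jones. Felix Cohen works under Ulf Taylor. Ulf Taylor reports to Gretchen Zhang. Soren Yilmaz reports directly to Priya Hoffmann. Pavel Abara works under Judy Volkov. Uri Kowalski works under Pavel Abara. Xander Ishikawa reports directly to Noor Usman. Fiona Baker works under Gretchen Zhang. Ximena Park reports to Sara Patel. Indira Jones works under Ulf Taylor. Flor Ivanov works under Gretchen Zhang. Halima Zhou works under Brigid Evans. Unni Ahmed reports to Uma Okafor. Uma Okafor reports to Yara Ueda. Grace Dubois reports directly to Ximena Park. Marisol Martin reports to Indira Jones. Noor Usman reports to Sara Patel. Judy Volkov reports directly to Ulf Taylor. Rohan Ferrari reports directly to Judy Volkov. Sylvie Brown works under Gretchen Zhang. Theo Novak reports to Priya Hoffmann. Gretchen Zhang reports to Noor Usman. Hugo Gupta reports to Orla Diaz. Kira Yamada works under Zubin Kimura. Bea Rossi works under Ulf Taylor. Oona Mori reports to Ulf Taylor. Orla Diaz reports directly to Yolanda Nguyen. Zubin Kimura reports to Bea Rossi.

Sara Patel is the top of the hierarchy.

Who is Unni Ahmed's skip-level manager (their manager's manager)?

Yara Ueda

Unni Ahmed reports to Uma Okafor, and Uma Okafor reports to Yara Ueda. So Unni Ahmed's skip-level manager is Yara Ueda.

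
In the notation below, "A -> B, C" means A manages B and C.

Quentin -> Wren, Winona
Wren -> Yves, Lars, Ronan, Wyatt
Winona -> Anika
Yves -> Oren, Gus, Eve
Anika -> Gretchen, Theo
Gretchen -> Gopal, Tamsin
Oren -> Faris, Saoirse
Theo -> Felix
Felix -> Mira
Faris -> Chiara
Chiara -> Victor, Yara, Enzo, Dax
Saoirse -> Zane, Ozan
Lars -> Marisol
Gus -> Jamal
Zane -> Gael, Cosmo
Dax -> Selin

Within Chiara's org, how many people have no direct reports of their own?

The people in Chiara's organization with no one reporting to them are Selin, Enzo, Yara, Victor. That is 4.

4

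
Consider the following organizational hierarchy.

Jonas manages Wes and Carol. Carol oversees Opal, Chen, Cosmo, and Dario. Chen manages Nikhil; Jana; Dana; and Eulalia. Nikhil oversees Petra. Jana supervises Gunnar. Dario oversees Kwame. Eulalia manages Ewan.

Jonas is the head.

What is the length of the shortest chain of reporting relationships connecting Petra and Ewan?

Petra is 2 levels below Chen, and Ewan is 2 levels below Chen (their lowest common manager). The shortest path runs up from Petra to Chen and back down to Ewan: 2 + 2 = 4 links.

4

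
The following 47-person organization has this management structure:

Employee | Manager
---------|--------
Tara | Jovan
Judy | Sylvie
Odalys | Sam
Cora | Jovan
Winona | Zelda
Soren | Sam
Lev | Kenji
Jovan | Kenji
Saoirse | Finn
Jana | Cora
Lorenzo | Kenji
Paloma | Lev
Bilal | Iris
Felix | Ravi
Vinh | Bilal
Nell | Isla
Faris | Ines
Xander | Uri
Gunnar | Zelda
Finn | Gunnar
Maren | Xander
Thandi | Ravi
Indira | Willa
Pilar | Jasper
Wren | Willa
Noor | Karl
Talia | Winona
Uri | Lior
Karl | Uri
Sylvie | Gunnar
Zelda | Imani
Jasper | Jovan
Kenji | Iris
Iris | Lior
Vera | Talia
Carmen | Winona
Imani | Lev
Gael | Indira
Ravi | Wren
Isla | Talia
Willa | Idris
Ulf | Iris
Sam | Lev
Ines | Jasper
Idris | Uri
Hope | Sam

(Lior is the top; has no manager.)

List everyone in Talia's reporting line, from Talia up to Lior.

Talia -> Winona -> Zelda -> Imani -> Lev -> Kenji -> Iris -> Lior

Talia reports to Winona. Winona reports to Zelda. Zelda reports to Imani. Imani reports to Lev. Lev reports to Kenji. Kenji reports to Iris. Iris reports to Lior. Lior is at the top.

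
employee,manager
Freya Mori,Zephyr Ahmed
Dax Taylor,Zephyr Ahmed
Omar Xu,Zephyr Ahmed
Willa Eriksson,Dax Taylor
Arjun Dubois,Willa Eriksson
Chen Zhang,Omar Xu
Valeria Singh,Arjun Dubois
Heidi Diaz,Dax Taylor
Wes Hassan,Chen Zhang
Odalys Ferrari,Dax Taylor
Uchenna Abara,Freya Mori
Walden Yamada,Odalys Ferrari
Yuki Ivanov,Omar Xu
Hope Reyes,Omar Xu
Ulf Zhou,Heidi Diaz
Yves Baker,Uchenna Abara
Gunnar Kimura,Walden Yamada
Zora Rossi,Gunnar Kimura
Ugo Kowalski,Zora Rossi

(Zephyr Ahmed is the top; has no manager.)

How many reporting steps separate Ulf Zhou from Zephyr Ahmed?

3

Chain from Ulf Zhou up to Zephyr Ahmed: Ulf Zhou → Heidi Diaz → Dax Taylor → Zephyr Ahmed. That is 3 steps up, so Ulf Zhou is 3 levels below Zephyr Ahmed.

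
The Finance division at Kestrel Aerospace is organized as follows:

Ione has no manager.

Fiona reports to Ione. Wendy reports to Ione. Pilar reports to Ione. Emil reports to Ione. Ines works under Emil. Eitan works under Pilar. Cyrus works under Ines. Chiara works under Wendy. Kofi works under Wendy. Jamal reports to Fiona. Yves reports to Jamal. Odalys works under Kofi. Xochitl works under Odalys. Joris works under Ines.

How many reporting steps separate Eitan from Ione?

Chain from Eitan up to Ione: Eitan → Pilar → Ione. That is 2 steps up, so Eitan is 2 levels below Ione.

2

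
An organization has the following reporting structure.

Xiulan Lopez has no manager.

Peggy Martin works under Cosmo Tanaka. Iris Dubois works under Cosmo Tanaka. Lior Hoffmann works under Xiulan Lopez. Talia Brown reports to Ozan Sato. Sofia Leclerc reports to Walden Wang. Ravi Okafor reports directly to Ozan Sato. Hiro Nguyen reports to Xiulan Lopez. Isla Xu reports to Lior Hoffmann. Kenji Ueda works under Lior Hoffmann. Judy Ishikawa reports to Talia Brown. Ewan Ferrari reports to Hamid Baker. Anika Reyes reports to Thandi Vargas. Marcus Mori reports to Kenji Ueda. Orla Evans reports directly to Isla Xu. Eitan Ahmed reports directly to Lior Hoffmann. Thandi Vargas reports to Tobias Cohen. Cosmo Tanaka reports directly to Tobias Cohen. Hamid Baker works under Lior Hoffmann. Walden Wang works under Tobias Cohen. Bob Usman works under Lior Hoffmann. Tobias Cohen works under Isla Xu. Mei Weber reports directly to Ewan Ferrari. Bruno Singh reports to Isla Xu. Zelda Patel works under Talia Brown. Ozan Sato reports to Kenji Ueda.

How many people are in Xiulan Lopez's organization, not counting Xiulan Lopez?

25

Xiulan Lopez directly manages Lior Hoffmann, Hiro Nguyen. Under Lior Hoffmann: Bob Usman, Hamid Baker, Ewan Ferrari, Mei Weber, Kenji Ueda, Marcus Mori, Ozan Sato, Talia Brown, Judy Ishikawa, Zelda Patel, Ravi Okafor, Isla Xu, Orla Evans, Tobias Cohen, Cosmo Tanaka, Iris Dubois, Peggy Martin, Walden Wang, Sofia Leclerc, Thandi Vargas, Anika Reyes, Bruno Singh, Eitan Ahmed (23). Hiro Nguyen has no reports. So Xiulan Lopez's organization is 2 direct reports plus everyone under them: 24 + 1 = 25.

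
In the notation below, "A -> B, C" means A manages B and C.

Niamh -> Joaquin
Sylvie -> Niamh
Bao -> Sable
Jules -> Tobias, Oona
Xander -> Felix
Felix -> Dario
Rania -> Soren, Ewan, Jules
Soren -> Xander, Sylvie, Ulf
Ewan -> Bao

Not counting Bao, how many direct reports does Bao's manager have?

0

Bao reports to Ewan, and Ewan has no other direct reports. Bao has 0 peers.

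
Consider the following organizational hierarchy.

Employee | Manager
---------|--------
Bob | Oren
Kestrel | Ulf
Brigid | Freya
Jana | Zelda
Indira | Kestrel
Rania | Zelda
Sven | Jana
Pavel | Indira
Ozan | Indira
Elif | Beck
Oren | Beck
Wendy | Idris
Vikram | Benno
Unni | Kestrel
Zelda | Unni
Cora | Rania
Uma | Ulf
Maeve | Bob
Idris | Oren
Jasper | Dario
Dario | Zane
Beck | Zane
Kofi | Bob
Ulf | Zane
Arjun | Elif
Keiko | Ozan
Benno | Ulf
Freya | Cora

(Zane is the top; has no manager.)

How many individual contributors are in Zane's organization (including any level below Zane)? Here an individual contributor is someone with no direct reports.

11

The people in Zane's organization with no one reporting to them are Jasper, Vikram, Uma, Pavel, Keiko, Brigid, Sven, Arjun, Wendy, Kofi, Maeve. That is 11.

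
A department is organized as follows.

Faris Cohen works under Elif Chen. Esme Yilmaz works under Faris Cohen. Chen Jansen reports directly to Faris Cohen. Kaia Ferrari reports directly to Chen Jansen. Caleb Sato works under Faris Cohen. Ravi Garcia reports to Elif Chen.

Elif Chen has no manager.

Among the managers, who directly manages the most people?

Direct-report counts: Elif Chen has 2; Faris Cohen has 3; Chen Jansen has 1. The largest is 3, held by Faris Cohen.

Faris Cohen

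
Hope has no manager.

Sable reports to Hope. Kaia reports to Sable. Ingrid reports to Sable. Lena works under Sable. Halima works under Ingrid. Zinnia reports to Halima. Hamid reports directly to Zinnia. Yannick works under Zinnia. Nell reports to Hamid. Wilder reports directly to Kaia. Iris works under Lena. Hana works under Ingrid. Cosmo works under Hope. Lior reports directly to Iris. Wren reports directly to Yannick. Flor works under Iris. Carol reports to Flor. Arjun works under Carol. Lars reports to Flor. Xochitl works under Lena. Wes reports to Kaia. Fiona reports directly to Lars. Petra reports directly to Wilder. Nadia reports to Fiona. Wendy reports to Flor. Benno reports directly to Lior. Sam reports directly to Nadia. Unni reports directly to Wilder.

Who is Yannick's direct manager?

Yannick reports directly to Zinnia.

Zinnia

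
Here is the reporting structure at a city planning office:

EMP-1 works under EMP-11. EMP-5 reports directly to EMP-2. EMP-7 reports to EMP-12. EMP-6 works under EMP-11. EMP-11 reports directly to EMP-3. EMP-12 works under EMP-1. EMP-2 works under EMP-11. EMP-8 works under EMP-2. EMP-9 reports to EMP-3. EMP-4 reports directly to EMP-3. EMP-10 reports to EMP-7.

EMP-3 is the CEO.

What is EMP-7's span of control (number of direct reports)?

1

EMP-7 directly manages EMP-10. That is 1 direct report.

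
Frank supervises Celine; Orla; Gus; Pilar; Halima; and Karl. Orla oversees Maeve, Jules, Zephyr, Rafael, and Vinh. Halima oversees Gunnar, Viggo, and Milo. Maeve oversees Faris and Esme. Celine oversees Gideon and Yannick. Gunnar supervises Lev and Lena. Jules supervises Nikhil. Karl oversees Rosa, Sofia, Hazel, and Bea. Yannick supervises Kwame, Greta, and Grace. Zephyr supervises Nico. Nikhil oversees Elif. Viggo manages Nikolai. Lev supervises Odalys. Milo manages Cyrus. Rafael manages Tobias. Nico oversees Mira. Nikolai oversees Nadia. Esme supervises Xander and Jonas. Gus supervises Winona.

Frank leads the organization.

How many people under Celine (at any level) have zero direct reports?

4

The people in Celine's organization with no one reporting to them are Gideon, Grace, Greta, Kwame. That is 4.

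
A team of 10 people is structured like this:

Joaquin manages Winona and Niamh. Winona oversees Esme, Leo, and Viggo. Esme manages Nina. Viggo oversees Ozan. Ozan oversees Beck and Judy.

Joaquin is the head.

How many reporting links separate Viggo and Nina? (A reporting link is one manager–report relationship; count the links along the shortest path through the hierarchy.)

Viggo is 1 level below Winona, and Nina is 2 levels below Winona (their lowest common manager). The shortest path runs up from Viggo to Winona and back down to Nina: 1 + 2 = 3 links.

3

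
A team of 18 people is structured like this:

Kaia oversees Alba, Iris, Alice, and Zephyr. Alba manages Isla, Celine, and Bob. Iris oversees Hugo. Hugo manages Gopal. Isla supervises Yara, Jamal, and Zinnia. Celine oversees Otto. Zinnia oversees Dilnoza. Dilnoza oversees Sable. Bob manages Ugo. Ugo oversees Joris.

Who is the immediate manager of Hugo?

Hugo reports directly to Iris.

Iris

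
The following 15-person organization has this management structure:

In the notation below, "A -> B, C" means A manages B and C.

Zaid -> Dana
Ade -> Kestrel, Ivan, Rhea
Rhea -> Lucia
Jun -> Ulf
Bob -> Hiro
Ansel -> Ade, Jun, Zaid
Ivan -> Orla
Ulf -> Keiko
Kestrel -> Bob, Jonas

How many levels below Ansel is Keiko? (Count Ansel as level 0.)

3

Chain from Keiko up to Ansel: Keiko → Ulf → Jun → Ansel. That is 3 steps up, so Keiko is 3 levels below Ansel.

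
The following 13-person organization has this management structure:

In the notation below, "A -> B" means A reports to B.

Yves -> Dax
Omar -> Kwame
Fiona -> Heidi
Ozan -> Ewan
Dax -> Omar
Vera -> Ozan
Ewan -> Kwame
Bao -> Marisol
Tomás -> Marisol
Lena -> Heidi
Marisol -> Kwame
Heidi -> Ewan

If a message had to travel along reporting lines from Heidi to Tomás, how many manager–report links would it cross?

Heidi is 2 levels below Kwame, and Tomás is 2 levels below Kwame (their lowest common manager). The shortest path runs up from Heidi to Kwame and back down to Tomás: 2 + 2 = 4 links.

4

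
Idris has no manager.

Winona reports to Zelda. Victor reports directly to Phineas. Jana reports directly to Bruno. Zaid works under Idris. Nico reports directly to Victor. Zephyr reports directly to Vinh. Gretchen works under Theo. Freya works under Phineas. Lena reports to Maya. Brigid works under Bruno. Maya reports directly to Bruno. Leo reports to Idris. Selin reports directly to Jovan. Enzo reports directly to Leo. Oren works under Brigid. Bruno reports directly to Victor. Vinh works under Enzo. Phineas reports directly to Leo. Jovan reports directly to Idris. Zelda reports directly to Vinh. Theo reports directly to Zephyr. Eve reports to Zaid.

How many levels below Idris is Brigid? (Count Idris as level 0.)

5

Chain from Brigid up to Idris: Brigid → Bruno → Victor → Phineas → Leo → Idris. That is 5 steps up, so Brigid is 5 levels below Idris.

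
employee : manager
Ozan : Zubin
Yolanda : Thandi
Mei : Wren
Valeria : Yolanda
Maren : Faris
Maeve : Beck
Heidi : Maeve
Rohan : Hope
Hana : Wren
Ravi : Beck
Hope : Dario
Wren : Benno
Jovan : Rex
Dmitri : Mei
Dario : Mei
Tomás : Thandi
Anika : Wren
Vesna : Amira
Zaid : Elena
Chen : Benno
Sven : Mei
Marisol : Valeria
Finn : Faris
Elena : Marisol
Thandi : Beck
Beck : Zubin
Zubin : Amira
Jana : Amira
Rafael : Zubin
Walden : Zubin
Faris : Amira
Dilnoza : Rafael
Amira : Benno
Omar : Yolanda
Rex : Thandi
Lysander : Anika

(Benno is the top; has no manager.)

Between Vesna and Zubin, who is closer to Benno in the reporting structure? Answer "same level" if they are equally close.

same level

Both Vesna and Zubin are 2 levels below Benno.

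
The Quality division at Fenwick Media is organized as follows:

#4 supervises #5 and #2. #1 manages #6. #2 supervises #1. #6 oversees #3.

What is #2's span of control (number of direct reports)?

#2 directly manages #1. That is 1 direct report.

1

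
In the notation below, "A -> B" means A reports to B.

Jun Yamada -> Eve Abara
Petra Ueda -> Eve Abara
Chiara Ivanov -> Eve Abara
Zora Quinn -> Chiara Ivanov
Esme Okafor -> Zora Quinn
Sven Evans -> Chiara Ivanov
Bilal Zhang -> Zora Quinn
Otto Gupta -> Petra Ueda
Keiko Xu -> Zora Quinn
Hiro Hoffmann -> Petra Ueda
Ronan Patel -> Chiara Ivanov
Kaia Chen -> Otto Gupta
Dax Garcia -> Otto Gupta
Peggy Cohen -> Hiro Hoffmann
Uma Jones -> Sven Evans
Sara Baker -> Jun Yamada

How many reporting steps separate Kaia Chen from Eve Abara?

3

Chain from Kaia Chen up to Eve Abara: Kaia Chen → Otto Gupta → Petra Ueda → Eve Abara. That is 3 steps up, so Kaia Chen is 3 levels below Eve Abara.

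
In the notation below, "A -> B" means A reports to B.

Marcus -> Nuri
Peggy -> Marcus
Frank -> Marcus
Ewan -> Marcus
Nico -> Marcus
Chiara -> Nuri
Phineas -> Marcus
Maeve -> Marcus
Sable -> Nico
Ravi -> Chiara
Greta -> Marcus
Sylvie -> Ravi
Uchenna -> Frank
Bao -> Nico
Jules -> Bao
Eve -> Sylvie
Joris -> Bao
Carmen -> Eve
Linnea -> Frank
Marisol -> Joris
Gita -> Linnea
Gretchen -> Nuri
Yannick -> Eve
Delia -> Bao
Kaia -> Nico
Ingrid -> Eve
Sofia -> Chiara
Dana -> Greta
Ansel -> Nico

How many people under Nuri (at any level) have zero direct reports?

18

The people in Nuri's organization with no one reporting to them are Gretchen, Sofia, Ingrid, Yannick, Carmen, Dana, Maeve, Phineas, Ansel, Kaia, Delia, Marisol, Jules, Sable, Ewan, Gita, Uchenna, Peggy. That is 18.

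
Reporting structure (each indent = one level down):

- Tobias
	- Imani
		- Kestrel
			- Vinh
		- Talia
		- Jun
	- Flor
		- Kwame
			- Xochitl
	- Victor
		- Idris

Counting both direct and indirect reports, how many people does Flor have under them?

2

Flor directly manages Kwame. Under Kwame: Xochitl (1). That's 2 in total.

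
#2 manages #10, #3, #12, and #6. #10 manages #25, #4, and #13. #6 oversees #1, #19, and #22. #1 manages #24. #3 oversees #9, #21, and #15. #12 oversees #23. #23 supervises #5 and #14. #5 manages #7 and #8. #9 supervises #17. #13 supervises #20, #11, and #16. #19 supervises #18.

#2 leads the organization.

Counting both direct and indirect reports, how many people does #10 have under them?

6

#10 directly manages #25, #4, #13. #25 has no reports. #4 has no reports. Under #13: #20, #11, #16 (3). So #10's organization is 3 direct reports plus everyone under them: 1 + 1 + 4 = 6.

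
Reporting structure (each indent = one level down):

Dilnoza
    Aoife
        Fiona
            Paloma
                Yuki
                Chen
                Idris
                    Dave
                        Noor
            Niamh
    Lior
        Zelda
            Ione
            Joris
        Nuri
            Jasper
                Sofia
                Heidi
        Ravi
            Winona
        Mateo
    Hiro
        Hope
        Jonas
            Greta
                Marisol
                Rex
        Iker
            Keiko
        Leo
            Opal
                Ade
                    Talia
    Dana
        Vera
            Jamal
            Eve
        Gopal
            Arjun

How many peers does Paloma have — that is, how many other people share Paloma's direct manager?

Paloma reports to Fiona. Fiona's other direct reports are Niamh — 1 peer.

1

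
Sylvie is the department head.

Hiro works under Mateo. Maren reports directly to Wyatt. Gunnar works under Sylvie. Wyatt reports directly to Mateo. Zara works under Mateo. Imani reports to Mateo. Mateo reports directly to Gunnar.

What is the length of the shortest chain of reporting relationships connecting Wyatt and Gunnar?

2

Wyatt is in Gunnar's organization: the chain from Wyatt up to Gunnar is Wyatt → Mateo → Gunnar, which is 2 links.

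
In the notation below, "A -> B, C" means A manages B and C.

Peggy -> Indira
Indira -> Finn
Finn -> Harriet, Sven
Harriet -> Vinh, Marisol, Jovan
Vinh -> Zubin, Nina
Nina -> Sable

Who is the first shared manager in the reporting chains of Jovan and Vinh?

Jovan's chain of managers is Harriet, Finn, Indira, Peggy. Vinh's chain of managers is Harriet, Finn, Indira, Peggy. The first manager that appears in both chains is Harriet.

Harriet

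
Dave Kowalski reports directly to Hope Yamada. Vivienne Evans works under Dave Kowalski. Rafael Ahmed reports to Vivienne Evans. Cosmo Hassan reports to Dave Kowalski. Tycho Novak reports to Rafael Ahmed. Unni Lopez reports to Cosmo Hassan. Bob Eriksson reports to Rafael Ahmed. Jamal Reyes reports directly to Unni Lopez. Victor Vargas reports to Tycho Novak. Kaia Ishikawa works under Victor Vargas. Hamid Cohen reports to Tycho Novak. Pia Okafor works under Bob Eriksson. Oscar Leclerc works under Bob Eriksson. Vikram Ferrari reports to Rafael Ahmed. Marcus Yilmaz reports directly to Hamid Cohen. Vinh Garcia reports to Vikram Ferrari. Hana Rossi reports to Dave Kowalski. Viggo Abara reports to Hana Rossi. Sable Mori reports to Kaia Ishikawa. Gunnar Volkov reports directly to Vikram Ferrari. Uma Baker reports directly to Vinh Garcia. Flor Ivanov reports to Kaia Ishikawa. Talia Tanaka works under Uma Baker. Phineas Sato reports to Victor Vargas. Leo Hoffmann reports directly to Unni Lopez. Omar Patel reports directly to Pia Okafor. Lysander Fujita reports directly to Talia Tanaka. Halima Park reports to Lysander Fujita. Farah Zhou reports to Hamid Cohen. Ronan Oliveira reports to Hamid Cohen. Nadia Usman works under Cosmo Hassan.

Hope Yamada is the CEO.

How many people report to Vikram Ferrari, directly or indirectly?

6

Vikram Ferrari directly manages Vinh Garcia, Gunnar Volkov. Under Vinh Garcia: Uma Baker, Talia Tanaka, Lysander Fujita, Halima Park (4). Gunnar Volkov has no reports. So Vikram Ferrari's organization is 2 direct reports plus everyone under them: 5 + 1 = 6.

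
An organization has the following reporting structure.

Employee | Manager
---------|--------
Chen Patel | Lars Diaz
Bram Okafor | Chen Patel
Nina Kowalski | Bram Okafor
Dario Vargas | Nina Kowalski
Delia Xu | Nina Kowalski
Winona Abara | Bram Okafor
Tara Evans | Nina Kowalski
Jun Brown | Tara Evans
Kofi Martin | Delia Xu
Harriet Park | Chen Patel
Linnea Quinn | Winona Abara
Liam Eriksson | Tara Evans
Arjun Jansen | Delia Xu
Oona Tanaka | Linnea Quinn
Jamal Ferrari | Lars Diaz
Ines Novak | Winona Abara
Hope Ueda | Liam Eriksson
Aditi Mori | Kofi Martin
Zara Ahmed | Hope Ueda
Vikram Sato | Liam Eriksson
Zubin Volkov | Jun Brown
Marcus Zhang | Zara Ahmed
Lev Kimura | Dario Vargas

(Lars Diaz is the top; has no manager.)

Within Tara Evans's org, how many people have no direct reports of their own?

The people in Tara Evans's organization with no one reporting to them are Vikram Sato, Marcus Zhang, Zubin Volkov. That is 3.

3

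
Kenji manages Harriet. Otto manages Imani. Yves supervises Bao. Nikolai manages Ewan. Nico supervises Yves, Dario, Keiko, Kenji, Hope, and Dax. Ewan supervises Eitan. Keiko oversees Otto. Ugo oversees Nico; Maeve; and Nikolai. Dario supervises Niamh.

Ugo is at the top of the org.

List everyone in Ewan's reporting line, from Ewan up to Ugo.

Ewan reports to Nikolai. Nikolai reports to Ugo. Ugo is at the top.

Ewan -> Nikolai -> Ugo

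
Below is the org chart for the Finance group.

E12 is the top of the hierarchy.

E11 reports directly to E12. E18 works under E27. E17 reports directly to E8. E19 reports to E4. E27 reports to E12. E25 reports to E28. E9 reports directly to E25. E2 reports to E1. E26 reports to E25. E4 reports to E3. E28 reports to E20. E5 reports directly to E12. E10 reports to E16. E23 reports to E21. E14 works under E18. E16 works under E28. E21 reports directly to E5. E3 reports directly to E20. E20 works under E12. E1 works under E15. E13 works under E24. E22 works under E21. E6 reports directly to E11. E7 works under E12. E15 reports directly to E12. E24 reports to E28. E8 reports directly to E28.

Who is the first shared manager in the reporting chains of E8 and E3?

E20

E8's chain of managers is E28, E20, E12. E3's chain of managers is E20, E12. The first manager that appears in both chains is E20.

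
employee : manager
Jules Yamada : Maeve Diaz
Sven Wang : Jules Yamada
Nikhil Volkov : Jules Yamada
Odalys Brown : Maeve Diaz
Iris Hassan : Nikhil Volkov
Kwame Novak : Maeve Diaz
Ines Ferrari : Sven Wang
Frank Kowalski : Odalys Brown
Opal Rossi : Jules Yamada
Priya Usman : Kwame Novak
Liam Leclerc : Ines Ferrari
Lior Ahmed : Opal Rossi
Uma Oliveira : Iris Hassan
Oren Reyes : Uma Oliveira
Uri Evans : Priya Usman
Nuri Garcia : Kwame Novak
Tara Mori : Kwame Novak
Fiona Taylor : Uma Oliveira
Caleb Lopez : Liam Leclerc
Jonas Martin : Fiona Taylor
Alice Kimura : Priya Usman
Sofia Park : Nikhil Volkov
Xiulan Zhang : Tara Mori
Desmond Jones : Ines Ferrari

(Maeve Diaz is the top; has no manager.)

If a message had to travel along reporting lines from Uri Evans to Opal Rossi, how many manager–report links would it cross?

5

Uri Evans is 3 levels below Maeve Diaz, and Opal Rossi is 2 levels below Maeve Diaz (their lowest common manager). The shortest path runs up from Uri Evans to Maeve Diaz and back down to Opal Rossi: 3 + 2 = 5 links.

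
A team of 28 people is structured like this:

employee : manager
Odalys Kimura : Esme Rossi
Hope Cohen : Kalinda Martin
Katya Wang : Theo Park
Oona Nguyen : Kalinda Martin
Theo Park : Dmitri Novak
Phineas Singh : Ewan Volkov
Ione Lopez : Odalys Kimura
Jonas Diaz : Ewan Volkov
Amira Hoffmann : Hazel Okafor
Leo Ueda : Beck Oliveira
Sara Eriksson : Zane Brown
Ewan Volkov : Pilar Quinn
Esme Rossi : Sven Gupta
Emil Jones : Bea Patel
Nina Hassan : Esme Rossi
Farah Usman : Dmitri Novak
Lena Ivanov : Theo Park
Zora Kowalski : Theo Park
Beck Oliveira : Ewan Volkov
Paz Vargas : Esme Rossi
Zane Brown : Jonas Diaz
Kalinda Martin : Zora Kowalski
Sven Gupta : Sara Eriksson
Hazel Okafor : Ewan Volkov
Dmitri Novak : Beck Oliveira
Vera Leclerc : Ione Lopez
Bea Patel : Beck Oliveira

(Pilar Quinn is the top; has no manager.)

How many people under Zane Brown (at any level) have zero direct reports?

3

The people in Zane Brown's organization with no one reporting to them are Nina Hassan, Paz Vargas, Vera Leclerc. That is 3.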